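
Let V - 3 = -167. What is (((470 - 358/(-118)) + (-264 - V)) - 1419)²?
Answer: 3808370944/3481 ≈ 1.0940e+6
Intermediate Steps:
V = -164 (V = 3 - 167 = -164)
(((470 - 358/(-118)) + (-264 - V)) - 1419)² = (((470 - 358/(-118)) + (-264 - 1*(-164))) - 1419)² = (((470 - 358*(-1/118)) + (-264 + 164)) - 1419)² = (((470 + 179/59) - 100) - 1419)² = ((27909/59 - 100) - 1419)² = (22009/59 - 1419)² = (-61712/59)² = 3808370944/3481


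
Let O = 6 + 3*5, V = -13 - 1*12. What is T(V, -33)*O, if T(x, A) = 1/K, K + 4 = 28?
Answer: 7/8 ≈ 0.87500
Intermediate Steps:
K = 24 (K = -4 + 28 = 24)
V = -25 (V = -13 - 12 = -25)
T(x, A) = 1/24
O = 21 (O = 6 + 15 = 21)
T(V, -33)*O = (1/24)*21 = 7/8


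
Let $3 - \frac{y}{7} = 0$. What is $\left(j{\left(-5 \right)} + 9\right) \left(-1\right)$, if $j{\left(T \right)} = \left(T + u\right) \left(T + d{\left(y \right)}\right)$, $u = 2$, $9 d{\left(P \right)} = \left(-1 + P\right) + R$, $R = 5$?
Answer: $- \frac{47}{3} \approx -15.667$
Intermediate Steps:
$y = 21$ ($y = 21 - 0 = 21 + 0 = 21$)
$d{\left(P \right)} = \frac{4}{9} + \frac{P}{9}$ ($d{\left(P \right)} = \frac{\left(-1 + P\right) + 5}{9} = \frac{4 + P}{9} = \frac{4}{9} + \frac{P}{9}$)
$j{\left(T \right)} = \left(2 + T\right) \left(\frac{25}{9} + T\right)$ ($j{\left(T \right)} = \left(T + 2\right) \left(T + \left(\frac{4}{9} + \frac{1}{9} \cdot 21\right)\right) = \left(2 + T\right) \left(T + \left(\frac{4}{9} + \frac{7}{3}\right)\right) = \left(2 + T\right) \left(T + \frac{25}{9}\right) = \left(2 + T\right) \left(\frac{25}{9} + T\right)$)
$\left(j{\left(-5 \right)} + 9\right) \left(-1\right) = \left(\left(\frac{50}{9} + \left(-5\right)^{2} + \frac{43}{9} \left(-5\right)\right) + 9\right) \left(-1\right) = \left(\left(\frac{50}{9} + 25 - \frac{215}{9}\right) + 9\right) \left(-1\right) = \left(\frac{20}{3} + 9\right) \left(-1\right) = \frac{47}{3} \left(-1\right) = - \frac{47}{3}$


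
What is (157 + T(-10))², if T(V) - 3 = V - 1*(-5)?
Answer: 24025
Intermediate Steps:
T(V) = 8 + V (T(V) = 3 + (V - 1*(-5)) = 3 + (V + 5) = 3 + (5 + V) = 8 + V)
(157 + T(-10))² = (157 + (8 - 10))² = (157 - 2)² = 155² = 24025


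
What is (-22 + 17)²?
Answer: 25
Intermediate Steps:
(-22 + 17)² = (-5)² = 25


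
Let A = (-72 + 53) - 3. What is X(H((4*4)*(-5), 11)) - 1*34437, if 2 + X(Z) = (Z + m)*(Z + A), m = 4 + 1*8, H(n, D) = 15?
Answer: -34628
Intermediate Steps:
m = 12 (m = 4 + 8 = 12)
A = -22 (A = -19 - 3 = -22)
X(Z) = -2 + (-22 + Z)*(12 + Z) (X(Z) = -2 + (Z + 12)*(Z - 22) = -2 + (12 + Z)*(-22 + Z) = -2 + (-22 + Z)*(12 + Z))
X(H((4*4)*(-5), 11)) - 1*34437 = (-266 + 15² - 10*15) - 1*34437 = (-266 + 225 - 150) - 34437 = -191 - 34437 = -34628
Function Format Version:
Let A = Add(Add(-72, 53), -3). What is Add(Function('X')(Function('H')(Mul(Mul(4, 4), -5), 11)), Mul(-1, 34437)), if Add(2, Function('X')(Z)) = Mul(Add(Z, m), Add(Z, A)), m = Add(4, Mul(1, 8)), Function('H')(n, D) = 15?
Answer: -34628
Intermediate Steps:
m = 12 (m = Add(4, 8) = 12)
A = -22 (A = Add(-19, -3) = -22)
Function('X')(Z) = Add(-2, Mul(Add(-22, Z), Add(12, Z))) (Function('X')(Z) = Add(-2, Mul(Add(Z, 12), Add(Z, -22))) = Add(-2, Mul(Add(12, Z), Add(-22, Z))) = Add(-2, Mul(Add(-22, Z), Add(12, Z))))
Add(Function('X')(Function('H')(Mul(Mul(4, 4), -5), 11)), Mul(-1, 34437)) = Add(Add(-266, Pow(15, 2), Mul(-10, 15)), Mul(-1, 34437)) = Add(Add(-266, 225, -150), -34437) = Add(-191, -34437) = -34628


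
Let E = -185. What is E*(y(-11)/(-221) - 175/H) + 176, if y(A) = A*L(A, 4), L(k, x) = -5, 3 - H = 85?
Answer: -3131053/18122 ≈ -172.78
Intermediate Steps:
H = -82 (H = 3 - 1*85 = 3 - 85 = -82)
y(A) = -5*A (y(A) = A*(-5) = -5*A)
E*(y(-11)/(-221) - 175/H) + 176 = -185*(-5*(-11)/(-221) - 175/(-82)) + 176 = -185*(55*(-1/221) - 175*(-1/82)) + 176 = -185*(-55/221 + 175/82) + 176 = -185*34165/18122 + 176 = -6320525/18122 + 176 = -3131053/18122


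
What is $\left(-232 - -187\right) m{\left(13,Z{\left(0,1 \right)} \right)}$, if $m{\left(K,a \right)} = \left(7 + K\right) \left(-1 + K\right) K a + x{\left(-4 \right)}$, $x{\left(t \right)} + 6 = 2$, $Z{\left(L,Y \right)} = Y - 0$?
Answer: $-140220$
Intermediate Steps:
$Z{\left(L,Y \right)} = Y$ ($Z{\left(L,Y \right)} = Y + 0 = Y$)
$x{\left(t \right)} = -4$ ($x{\left(t \right)} = -6 + 2 = -4$)
$m{\left(K,a \right)} = -4 + K a \left(-1 + K\right) \left(7 + K\right)$ ($m{\left(K,a \right)} = \left(7 + K\right) \left(-1 + K\right) K a - 4 = \left(-1 + K\right) \left(7 + K\right) K a - 4 = K \left(-1 + K\right) \left(7 + K\right) a - 4 = K a \left(-1 + K\right) \left(7 + K\right) - 4 = -4 + K a \left(-1 + K\right) \left(7 + K\right)$)
$\left(-232 - -187\right) m{\left(13,Z{\left(0,1 \right)} \right)} = \left(-232 - -187\right) \left(-4 + 1 \cdot 13^{3} - 91 \cdot 1 + 6 \cdot 1 \cdot 13^{2}\right) = \left(-232 + 187\right) \left(-4 + 1 \cdot 2197 - 91 + 6 \cdot 1 \cdot 169\right) = - 45 \left(-4 + 2197 - 91 + 1014\right) = \left(-45\right) 3116 = -140220$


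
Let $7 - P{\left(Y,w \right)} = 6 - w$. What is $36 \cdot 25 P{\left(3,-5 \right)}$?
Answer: $-3600$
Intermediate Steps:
$P{\left(Y,w \right)} = 1 + w$ ($P{\left(Y,w \right)} = 7 - \left(6 - w\right) = 7 + \left(-6 + w\right) = 1 + w$)
$36 \cdot 25 P{\left(3,-5 \right)} = 36 \cdot 25 \left(1 - 5\right) = 900 \left(-4\right) = -3600$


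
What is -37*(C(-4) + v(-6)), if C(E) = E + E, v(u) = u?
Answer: 518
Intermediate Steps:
C(E) = 2*E
-37*(C(-4) + v(-6)) = -37*(2*(-4) - 6) = -37*(-8 - 6) = -37*(-14) = 518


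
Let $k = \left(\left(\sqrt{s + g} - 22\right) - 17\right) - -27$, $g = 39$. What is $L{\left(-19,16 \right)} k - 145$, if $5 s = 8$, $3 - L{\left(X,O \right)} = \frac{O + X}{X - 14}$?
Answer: $- \frac{1979}{11} + \frac{32 \sqrt{1015}}{55} \approx -161.37$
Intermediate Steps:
$L{\left(X,O \right)} = 3 - \frac{O + X}{-14 + X}$ ($L{\left(X,O \right)} = 3 - \frac{O + X}{X - 14} = 3 - \frac{O + X}{-14 + X}$)
$s = \frac{8}{5}$ ($s = \frac{1}{5} \cdot 8 = \frac{8}{5} \approx 1.6$)
$k = -12 + \frac{\sqrt{1015}}{5}$ ($k = \left(\left(\sqrt{\frac{8}{5} + 39} - 22\right) - 17\right) - -27 = \left(\left(\sqrt{\frac{203}{5}} - 22\right) - 17\right) + 27 = \left(\left(\frac{\sqrt{1015}}{5} - 22\right) - 17\right) + 27 = \left(\left(-22 + \frac{\sqrt{1015}}{5}\right) - 17\right) + 27 = \left(-39 + \frac{\sqrt{1015}}{5}\right) + 27 = -12 + \frac{\sqrt{1015}}{5} \approx -5.6282$)
$L{\left(-19,16 \right)} k - 145 = \frac{-42 - 16 + 2 \left(-19\right)}{-14 - 19} \left(-12 + \frac{\sqrt{1015}}{5}\right) - 145 = \frac{-42 - 16 - 38}{-33} \left(-12 + \frac{\sqrt{1015}}{5}\right) - 145 = \left(- \frac{1}{33}\right) \left(-96\right) \left(-12 + \frac{\sqrt{1015}}{5}\right) - 145 = \frac{32 \left(-12 + \frac{\sqrt{1015}}{5}\right)}{11} - 145 = \left(- \frac{384}{11} + \frac{32 \sqrt{1015}}{55}\right) - 145 = - \frac{1979}{11} + \frac{32 \sqrt{1015}}{55}$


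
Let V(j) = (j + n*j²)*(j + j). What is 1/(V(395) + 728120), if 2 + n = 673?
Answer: 1/82708332420 ≈ 1.2091e-11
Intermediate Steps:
n = 671 (n = -2 + 673 = 671)
V(j) = 2*j*(j + 671*j²) (V(j) = (j + 671*j²)*(j + j) = (j + 671*j²)*(2*j) = 2*j*(j + 671*j²))
1/(V(395) + 728120) = 1/(395²*(2 + 1342*395) + 728120) = 1/(156025*(2 + 530090) + 728120) = 1/(156025*530092 + 728120) = 1/(82707604300 + 728120) = 1/82708332420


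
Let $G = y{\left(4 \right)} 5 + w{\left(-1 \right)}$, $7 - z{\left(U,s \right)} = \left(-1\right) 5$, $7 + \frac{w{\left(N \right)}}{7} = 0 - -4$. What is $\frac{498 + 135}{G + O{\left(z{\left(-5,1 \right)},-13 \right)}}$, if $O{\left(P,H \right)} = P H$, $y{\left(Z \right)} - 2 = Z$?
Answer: $- \frac{211}{49} \approx -4.3061$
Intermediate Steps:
$w{\left(N \right)} = -21$ ($w{\left(N \right)} = -49 + 7 \left(0 - -4\right) = -49 + 7 \left(0 + 4\right) = -49 + 7 \cdot 4 = -49 + 28 = -21$)
$z{\left(U,s \right)} = 12$ ($z{\left(U,s \right)} = 7 - \left(-1\right) 5 = 7 - -5 = 7 + 5 = 12$)
$y{\left(Z \right)} = 2 + Z$
$G = 9$ ($G = \left(2 + 4\right) 5 - 21 = 6 \cdot 5 - 21 = 30 - 21 = 9$)
$O{\left(P,H \right)} = H P$
$\frac{498 + 135}{G + O{\left(z{\left(-5,1 \right)},-13 \right)}} = \frac{498 + 135}{9 - 156} = \frac{633}{9 - 156} = \frac{633}{-147} = 633 \left(- \frac{1}{147}\right) = - \frac{211}{49}$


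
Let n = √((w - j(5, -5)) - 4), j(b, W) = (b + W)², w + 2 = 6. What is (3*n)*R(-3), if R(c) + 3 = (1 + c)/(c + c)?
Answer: 0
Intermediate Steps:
R(c) = -3 + (1 + c)/(2*c) (R(c) = -3 + (1 + c)/(c + c) = -3 + (1 + c)/((2*c)) = -3 + (1 + c)*(1/(2*c)) = -3 + (1 + c)/(2*c))
w = 4 (w = -2 + 6 = 4)
j(b, W) = (W + b)²
n = 0 (n = √((4 - (-5 + 5)²) - 4) = √((4 - 1*0²) - 4) = √((4 - 1*0) - 4) = √((4 + 0) - 4) = √(4 - 4) = √0 = 0)
(3*n)*R(-3) = (3*0)*((½)*(1 - 5*(-3))/(-3)) = 0*((½)*(-⅓)*(1 + 15)) = 0*((½)*(-⅓)*16) = 0*(-8/3) = 0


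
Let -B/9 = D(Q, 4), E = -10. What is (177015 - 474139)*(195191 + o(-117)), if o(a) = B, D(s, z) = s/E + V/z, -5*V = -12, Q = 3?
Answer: -289975642246/5 ≈ -5.7995e+10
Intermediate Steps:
V = 12/5 (V = -⅕*(-12) = 12/5 ≈ 2.4000)
D(s, z) = -s/10 + 12/(5*z) (D(s, z) = s/(-10) + 12/(5*z) = s*(-⅒) + 12/(5*z) = -s/10 + 12/(5*z))
B = -27/10 (B = -9*(24 - 1*3*4)/(10*4) = -9*(24 - 12)/(10*4) = -9*12/(10*4) = -9*3/10 = -27/10 ≈ -2.7000)
o(a) = -27/10
(177015 - 474139)*(195191 + o(-117)) = (177015 - 474139)*(195191 - 27/10) = -297124*1951883/10 = -289975642246/5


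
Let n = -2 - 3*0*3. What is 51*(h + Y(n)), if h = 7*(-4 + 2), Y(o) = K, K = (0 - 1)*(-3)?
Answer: -561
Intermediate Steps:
K = 3 (K = -1*(-3) = 3)
n = -2 (n = -2 + 0*3 = -2 + 0 = -2)
Y(o) = 3
h = -14 (h = 7*(-2) = -14)
51*(h + Y(n)) = 51*(-14 + 3) = 51*(-11) = -561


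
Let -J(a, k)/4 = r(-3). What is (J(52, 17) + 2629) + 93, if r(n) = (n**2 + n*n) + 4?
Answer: 2634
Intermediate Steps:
r(n) = 4 + 2*n**2 (r(n) = (n**2 + n**2) + 4 = 2*n**2 + 4 = 4 + 2*n**2)
J(a, k) = -88 (J(a, k) = -4*(4 + 2*(-3)**2) = -4*(4 + 2*9) = -4*(4 + 18) = -4*22 = -88)
(J(52, 17) + 2629) + 93 = (-88 + 2629) + 93 = 2541 + 93 = 2634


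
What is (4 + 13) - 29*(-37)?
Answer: 1090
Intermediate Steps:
(4 + 13) - 29*(-37) = 17 + 1073 = 1090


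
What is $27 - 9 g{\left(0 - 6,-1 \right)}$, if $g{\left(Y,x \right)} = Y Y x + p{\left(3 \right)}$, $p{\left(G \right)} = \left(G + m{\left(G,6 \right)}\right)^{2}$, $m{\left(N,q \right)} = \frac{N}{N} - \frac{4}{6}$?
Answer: $251$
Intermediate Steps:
$m{\left(N,q \right)} = \frac{1}{3}$ ($m{\left(N,q \right)} = 1 - \frac{2}{3} = \frac{1}{3}$)
$p{\left(G \right)} = \left(\frac{1}{3} + G\right)^{2}$ ($p{\left(G \right)} = \left(G + \frac{1}{3}\right)^{2} = \left(\frac{1}{3} + G\right)^{2}$)
$g{\left(Y,x \right)} = \frac{100}{9} + x Y^{2}$ ($g{\left(Y,x \right)} = Y Y x + \frac{\left(1 + 3 \cdot 3\right)^{2}}{9} = Y^{2} x + \frac{\left(1 + 9\right)^{2}}{9} = x Y^{2} + \frac{10^{2}}{9} = x Y^{2} + \frac{1}{9} \cdot 100 = x Y^{2} + \frac{100}{9} = \frac{100}{9} + x Y^{2}$)
$27 - 9 g{\left(0 - 6,-1 \right)} = 27 - 9 \left(\frac{100}{9} - \left(0 - 6\right)^{2}\right) = 27 - 9 \left(\frac{100}{9} - \left(-6\right)^{2}\right) = 27 - 9 \left(\frac{100}{9} - 36\right) = 27 - -224 = 27 + 224 = 251$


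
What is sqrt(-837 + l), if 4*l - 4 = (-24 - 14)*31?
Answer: I*sqrt(4522)/2 ≈ 33.623*I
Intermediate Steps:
l = -587/2 (l = 1 + ((-24 - 14)*31)/4 = 1 + (-38*31)/4 = 1 + (1/4)*(-1178) = 1 - 589/2 = -587/2 ≈ -293.50)
sqrt(-837 + l) = sqrt(-837 - 587/2) = sqrt(-2261/2) = I*sqrt(4522)/2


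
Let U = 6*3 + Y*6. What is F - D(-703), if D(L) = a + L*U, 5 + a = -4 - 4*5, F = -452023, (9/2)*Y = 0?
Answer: -439340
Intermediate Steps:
Y = 0 (Y = (2/9)*0 = 0)
U = 18 (U = 6*3 + 0*6 = 18 + 0 = 18)
a = -29 (a = -5 + (-4 - 4*5) = -5 + (-4 - 20) = -5 - 24 = -29)
D(L) = -29 + 18*L (D(L) = -29 + L*18 = -29 + 18*L)
F - D(-703) = -452023 - (-29 + 18*(-703)) = -452023 - (-29 - 12654) = -452023 - 1*(-12683) = -452023 + 12683 = -439340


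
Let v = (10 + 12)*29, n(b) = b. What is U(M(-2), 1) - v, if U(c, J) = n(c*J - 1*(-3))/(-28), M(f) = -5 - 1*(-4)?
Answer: -8933/14 ≈ -638.07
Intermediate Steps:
M(f) = -1 (M(f) = -5 + 4 = -1)
U(c, J) = -3/28 - J*c/28 (U(c, J) = (c*J - 1*(-3))/(-28) = (J*c + 3)*(-1/28) = (3 + J*c)*(-1/28) = -3/28 - J*c/28)
v = 638 (v = 22*29 = 638)
U(M(-2), 1) - v = (-3/28 - 1/28*1*(-1)) - 1*638 = (-3/28 + 1/28) - 638 = -1/14 - 638 = -8933/14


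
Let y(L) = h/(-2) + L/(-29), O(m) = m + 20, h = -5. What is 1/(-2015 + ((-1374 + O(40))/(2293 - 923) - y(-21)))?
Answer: -39730/80222151 ≈ -0.00049525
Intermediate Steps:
O(m) = 20 + m
y(L) = 5/2 - L/29 (y(L) = -5/(-2) + L/(-29) = -5*(-1/2) + L*(-1/29) = 5/2 - L/29)
1/(-2015 + ((-1374 + O(40))/(2293 - 923) - y(-21))) = 1/(-2015 + ((-1374 + (20 + 40))/(2293 - 923) - (5/2 - 1/29*(-21)))) = 1/(-2015 + ((-1374 + 60)/1370 - (5/2 + 21/29))) = 1/(-2015 + (-1314*1/1370 - 1*187/58)) = 1/(-2015 + (-657/685 - 187/58)) = 1/(-2015 - 166201/39730) = 1/(-80222151/39730) = -39730/80222151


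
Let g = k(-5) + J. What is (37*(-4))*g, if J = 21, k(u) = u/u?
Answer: -3256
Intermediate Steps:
k(u) = 1
g = 22 (g = 1 + 21 = 22)
(37*(-4))*g = (37*(-4))*22 = -148*22 = -3256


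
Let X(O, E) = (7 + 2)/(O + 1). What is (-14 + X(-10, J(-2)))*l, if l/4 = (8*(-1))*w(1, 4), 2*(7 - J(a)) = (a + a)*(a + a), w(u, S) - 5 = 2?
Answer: 3360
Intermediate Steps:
w(u, S) = 7 (w(u, S) = 5 + 2 = 7)
J(a) = 7 - 2*a² (J(a) = 7 - (a + a)*(a + a)/2 = 7 - 2*a*2*a/2 = 7 - 2*a²)
X(O, E) = 9/(1 + O)
l = -224 (l = 4*((8*(-1))*7) = 4*(-8*7) = 4*(-56) = -224)
(-14 + X(-10, J(-2)))*l = (-14 + 9/(1 - 10))*(-224) = (-14 + 9/(-9))*(-224) = (-14 + 9*(-⅑))*(-224) = (-14 - 1)*(-224) = -15*(-224) = 3360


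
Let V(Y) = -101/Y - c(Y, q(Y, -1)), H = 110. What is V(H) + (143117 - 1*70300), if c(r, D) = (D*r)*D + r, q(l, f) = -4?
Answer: 7804069/110 ≈ 70946.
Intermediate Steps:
c(r, D) = r + r*D² (c(r, D) = r*D² + r = r + r*D²)
V(Y) = -101/Y - 17*Y (V(Y) = -101/Y - Y*(1 + (-4)²) = -101/Y - Y*(1 + 16) = -101/Y - Y*17 = -101/Y - 17*Y)
V(H) + (143117 - 1*70300) = (-101/110 - 17*110) + (143117 - 1*70300) = (-101*1/110 - 1870) + (143117 - 70300) = (-101/110 - 1870) + 72817 = -205801/110 + 72817 = 7804069/110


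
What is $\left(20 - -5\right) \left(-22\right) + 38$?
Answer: $-512$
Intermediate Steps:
$\left(20 - -5\right) \left(-22\right) + 38 = \left(20 + 5\right) \left(-22\right) + 38 = 25 \left(-22\right) + 38 = -550 + 38 = -512$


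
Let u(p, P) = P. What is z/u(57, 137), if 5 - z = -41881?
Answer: 41886/137 ≈ 305.74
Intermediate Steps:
z = 41886 (z = 5 - 1*(-41881) = 5 + 41881 = 41886)
z/u(57, 137) = 41886/137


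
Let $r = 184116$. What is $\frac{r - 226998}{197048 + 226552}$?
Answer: $- \frac{7147}{70600} \approx -0.10123$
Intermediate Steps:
$\frac{r - 226998}{197048 + 226552} = \frac{184116 - 226998}{197048 + 226552} = - \frac{42882}{423600} = \left(-42882\right) \frac{1}{423600} = - \frac{7147}{70600}$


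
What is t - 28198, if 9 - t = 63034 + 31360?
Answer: -122583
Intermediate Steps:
t = -94385 (t = 9 - (63034 + 31360) = 9 - 1*94394 = 9 - 94394 = -94385)
t - 28198 = -94385 - 28198 = -122583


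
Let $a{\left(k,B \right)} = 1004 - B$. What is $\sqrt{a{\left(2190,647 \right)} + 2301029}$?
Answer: $\sqrt{2301386} \approx 1517.0$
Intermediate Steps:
$\sqrt{a{\left(2190,647 \right)} + 2301029} = \sqrt{\left(1004 - 647\right) + 2301029} = \sqrt{357 + 2301029} = \sqrt{2301386}$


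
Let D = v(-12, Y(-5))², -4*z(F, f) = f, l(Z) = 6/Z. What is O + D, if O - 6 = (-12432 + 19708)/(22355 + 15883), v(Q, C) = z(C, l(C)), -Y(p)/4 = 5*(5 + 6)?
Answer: 22913119271/3701438400 ≈ 6.1903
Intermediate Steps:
Y(p) = -220 (Y(p) = -20*(5 + 6) = -20*11 = -4*55 = -220)
z(F, f) = -f/4
v(Q, C) = -3/(2*C)
D = 9/193600 (D = (-3/2/(-220))² = (-3/2*(-1/220))² = (3/440)² = 9/193600 ≈ 4.6488e-5)
O = 118352/19119 (O = 6 + (-12432 + 19708)/(22355 + 15883) = 6 + 7276/38238 = 6 + 7276*(1/38238) = 6 + 3638/19119 = 118352/19119 ≈ 6.1903)
O + D = 118352/19119 + 9/193600 = 22913119271/3701438400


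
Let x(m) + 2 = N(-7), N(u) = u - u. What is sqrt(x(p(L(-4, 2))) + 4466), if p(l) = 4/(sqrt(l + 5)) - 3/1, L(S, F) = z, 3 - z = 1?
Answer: 12*sqrt(31) ≈ 66.813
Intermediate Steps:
z = 2 (z = 3 - 1*1 = 3 - 1 = 2)
L(S, F) = 2
p(l) = -3 + 4/sqrt(5 + l) (p(l) = 4/(sqrt(5 + l)) - 3*1 = 4/sqrt(5 + l) - 3 = -3 + 4/sqrt(5 + l))
N(u) = 0
x(m) = -2 (x(m) = -2 + 0 = -2)
sqrt(x(p(L(-4, 2))) + 4466) = sqrt(-2 + 4466) = sqrt(4464) = 12*sqrt(31)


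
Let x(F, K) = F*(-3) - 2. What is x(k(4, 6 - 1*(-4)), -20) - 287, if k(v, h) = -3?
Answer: -280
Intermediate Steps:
x(F, K) = -2 - 3*F (x(F, K) = -3*F - 2 = -2 - 3*F)
x(k(4, 6 - 1*(-4)), -20) - 287 = (-2 - 3*(-3)) - 287 = (-2 + 9) - 287 = 7 - 287 = -280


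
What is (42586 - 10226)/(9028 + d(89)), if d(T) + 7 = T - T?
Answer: 32360/9021 ≈ 3.5872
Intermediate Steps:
d(T) = -7 (d(T) = -7 + (T - T) = -7 + 0 = -7)
(42586 - 10226)/(9028 + d(89)) = (42586 - 10226)/(9028 - 7) = 32360/9021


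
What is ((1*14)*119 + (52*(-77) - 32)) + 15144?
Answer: 12774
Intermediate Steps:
((1*14)*119 + (52*(-77) - 32)) + 15144 = (14*119 + (-4004 - 32)) + 15144 = (1666 - 4036) + 15144 = -2370 + 15144 = 12774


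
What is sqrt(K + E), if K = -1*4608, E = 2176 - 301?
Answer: I*sqrt(2733) ≈ 52.278*I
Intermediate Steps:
E = 1875
K = -4608
sqrt(K + E) = sqrt(-4608 + 1875) = sqrt(-2733) = I*sqrt(2733)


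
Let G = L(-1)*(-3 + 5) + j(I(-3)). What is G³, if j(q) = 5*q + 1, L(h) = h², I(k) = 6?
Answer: 35937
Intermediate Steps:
j(q) = 1 + 5*q
G = 33 (G = (-1)²*(-3 + 5) + (1 + 5*6) = 1*2 + (1 + 30) = 2 + 31 = 33)
G³ = 33³ = 35937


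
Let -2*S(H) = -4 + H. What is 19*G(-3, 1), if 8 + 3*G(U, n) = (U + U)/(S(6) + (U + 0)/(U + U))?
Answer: 76/3 ≈ 25.333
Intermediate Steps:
S(H) = 2 - H/2 (S(H) = -(-4 + H)/2 = 2 - H/2)
G(U, n) = -8/3 - 4*U/3 (G(U, n) = -8/3 + ((U + U)/((2 - ½*6) + (U + 0)/(U + U)))/3 = -8/3 + ((2*U)/((2 - 3) + U/((2*U))))/3 = -8/3 + ((2*U)/(-1 + U*(1/(2*U))))/3 = -8/3 + ((2*U)/(-1 + ½))/3 = -8/3 + ((2*U)/(-½))/3 = -8/3 + ((2*U)*(-2))/3 = -8/3 + (-4*U)/3 = -8/3 - 4*U/3)
19*G(-3, 1) = 19*(-8/3 - 4/3*(-3)) = 19*(-8/3 + 4) = 19*(4/3) = 76/3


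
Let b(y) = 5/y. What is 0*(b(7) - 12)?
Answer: 0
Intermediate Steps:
0*(b(7) - 12) = 0*(5/7 - 12) = 0*(-79/7) = 0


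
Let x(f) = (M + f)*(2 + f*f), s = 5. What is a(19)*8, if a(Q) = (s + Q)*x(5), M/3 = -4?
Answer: -36288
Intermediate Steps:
M = -12 (M = 3*(-4) = -12)
x(f) = (-12 + f)*(2 + f²) (x(f) = (-12 + f)*(2 + f*f) = (-12 + f)*(2 + f²))
a(Q) = -945 - 189*Q (a(Q) = (5 + Q)*(-24 + 5³ - 12*5² + 2*5) = (5 + Q)*(-24 + 125 - 12*25 + 10) = (5 + Q)*(-24 + 125 - 300 + 10) = (5 + Q)*(-189) = -945 - 189*Q)
a(19)*8 = (-945 - 189*19)*8 = (-945 - 3591)*8 = -4536*8 = -36288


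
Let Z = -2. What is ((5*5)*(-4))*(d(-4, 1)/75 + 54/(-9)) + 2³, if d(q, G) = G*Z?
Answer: 1832/3 ≈ 610.67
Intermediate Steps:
d(q, G) = -2*G (d(q, G) = G*(-2) = -2*G)
((5*5)*(-4))*(d(-4, 1)/75 + 54/(-9)) + 2³ = ((5*5)*(-4))*(-2*1/75 + 54/(-9)) + 2³ = (25*(-4))*(-2*1/75 + 54*(-⅑)) + 8 = -100*(-2/75 - 6) + 8 = -100*(-452/75) + 8 = 1808/3 + 8 = 1832/3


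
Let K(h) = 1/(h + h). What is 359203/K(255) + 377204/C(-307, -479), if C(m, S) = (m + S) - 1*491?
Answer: 233937760606/1277 ≈ 1.8319e+8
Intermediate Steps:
C(m, S) = -491 + S + m (C(m, S) = (S + m) - 491 = -491 + S + m)
K(h) = 1/(2*h)
359203/K(255) + 377204/C(-307, -479) = 359203/(((½)/255)) + 377204/(-491 - 479 - 307) = 359203/(((½)*(1/255))) + 377204/(-1277) = 359203/(1/510) + 377204*(-1/1277) = 359203*510 - 377204/1277 = 183193530 - 377204/1277 = 233937760606/1277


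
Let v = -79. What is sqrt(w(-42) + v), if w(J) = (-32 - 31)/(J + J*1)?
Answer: I*sqrt(313)/2 ≈ 8.8459*I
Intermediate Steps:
w(J) = -63/(2*J) (w(J) = -63/(J + J) = -63*1/(2*J) = -63/(2*J))
sqrt(w(-42) + v) = sqrt(-63/2/(-42) - 79) = sqrt(-63/2*(-1/42) - 79) = sqrt(3/4 - 79) = sqrt(-313/4) = I*sqrt(313)/2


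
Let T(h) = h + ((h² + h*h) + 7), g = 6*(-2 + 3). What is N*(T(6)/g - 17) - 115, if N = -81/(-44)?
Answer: -10579/88 ≈ -120.22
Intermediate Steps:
g = 6 (g = 6*1 = 6)
T(h) = 7 + h + 2*h² (T(h) = h + ((h² + h²) + 7) = h + (2*h² + 7) = h + (7 + 2*h²) = 7 + h + 2*h²)
N = 81/44 (N = -81*(-1/44) = 81/44 ≈ 1.8409)
N*(T(6)/g - 17) - 115 = 81*((7 + 6 + 2*6²)/6 - 17)/44 - 115 = 81*((7 + 6 + 2*36)*(⅙) - 17)/44 - 115 = 81*((7 + 6 + 72)*(⅙) - 17)/44 - 115 = 81*(85*(⅙) - 17)/44 - 115 = 81*(85/6 - 17)/44 - 115 = (81/44)*(-17/6) - 115 = -459/88 - 115 = -10579/88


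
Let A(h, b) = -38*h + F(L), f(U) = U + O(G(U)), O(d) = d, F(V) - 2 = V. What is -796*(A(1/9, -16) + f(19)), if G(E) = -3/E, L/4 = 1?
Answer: -2806696/171 ≈ -16413.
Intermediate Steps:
L = 4 (L = 4*1 = 4)
F(V) = 2 + V
f(U) = U - 3/U
A(h, b) = 6 - 38*h (A(h, b) = -38*h + (2 + 4) = -38*h + 6 = 6 - 38*h)
-796*(A(1/9, -16) + f(19)) = -796*((6 - 38/9) + (19 - 3/19)) = -796*(16/9 + 358/19) = -796*3526/171 = -2806696/171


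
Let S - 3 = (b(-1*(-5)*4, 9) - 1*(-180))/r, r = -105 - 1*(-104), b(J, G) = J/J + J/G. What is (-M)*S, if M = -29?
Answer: -47038/9 ≈ -5226.4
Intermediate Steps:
b(J, G) = 1 + J/G
r = -1 (r = -105 + 104 = -1)
S = -1622/9 (S = 3 + ((9 - 1*(-5)*4)/9 - 1*(-180))/(-1) = 3 + ((9 + 5*4)/9 + 180)*(-1) = 3 + ((9 + 20)/9 + 180)*(-1) = 3 + ((1/9)*29 + 180)*(-1) = 3 + (29/9 + 180)*(-1) = 3 + (1649/9)*(-1) = 3 - 1649/9 = -1622/9 ≈ -180.22)
(-M)*S = -1*(-29)*(-1622/9) = 29*(-1622/9) = -47038/9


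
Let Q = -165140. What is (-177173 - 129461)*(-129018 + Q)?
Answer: 90198844172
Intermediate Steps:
(-177173 - 129461)*(-129018 + Q) = (-177173 - 129461)*(-129018 - 165140) = -306634*(-294158) = 90198844172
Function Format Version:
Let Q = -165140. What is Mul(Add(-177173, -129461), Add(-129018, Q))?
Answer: 90198844172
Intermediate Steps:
Mul(Add(-177173, -129461), Add(-129018, Q)) = Mul(Add(-177173, -129461), Add(-129018, -165140)) = Mul(-306634, -294158) = 90198844172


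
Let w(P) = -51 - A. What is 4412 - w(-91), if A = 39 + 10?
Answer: 4512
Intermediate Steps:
A = 49
w(P) = -100 (w(P) = -51 - 1*49 = -51 - 49 = -100)
4412 - w(-91) = 4412 - 1*(-100) = 4412 + 100 = 4512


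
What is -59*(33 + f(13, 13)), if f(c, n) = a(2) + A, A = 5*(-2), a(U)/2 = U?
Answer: -1593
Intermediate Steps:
a(U) = 2*U
A = -10
f(c, n) = -6 (f(c, n) = 2*2 - 10 = 4 - 10 = -6)
-59*(33 + f(13, 13)) = -59*(33 - 6) = -59*27 = -1593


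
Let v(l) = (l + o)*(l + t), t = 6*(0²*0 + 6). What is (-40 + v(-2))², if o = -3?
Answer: 44100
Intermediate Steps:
t = 36 (t = 6*(0*0 + 6) = 6*(0 + 6) = 6*6 = 36)
v(l) = (-3 + l)*(36 + l) (v(l) = (l - 3)*(l + 36) = (-3 + l)*(36 + l))
(-40 + v(-2))² = (-40 + (-108 + (-2)² + 33*(-2)))² = (-40 + (-108 + 4 - 66))² = (-40 - 170)² = (-210)² = 44100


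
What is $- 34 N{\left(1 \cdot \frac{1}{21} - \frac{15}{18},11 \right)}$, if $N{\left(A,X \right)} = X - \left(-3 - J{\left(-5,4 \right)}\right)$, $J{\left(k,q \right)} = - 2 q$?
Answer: $-204$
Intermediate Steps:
$N{\left(A,X \right)} = -5 + X$ ($N{\left(A,X \right)} = X + \left(\left(13 - 8\right) - 10\right) = X + \left(5 - 10\right) = X - 5 = -5 + X$)
$- 34 N{\left(1 \cdot \frac{1}{21} - \frac{15}{18},11 \right)} = - 34 \left(-5 + 11\right) = \left(-34\right) 6 = -204$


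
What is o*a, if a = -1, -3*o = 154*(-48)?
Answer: -2464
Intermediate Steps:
o = 2464 (o = -154*(-48)/3 = -1/3*(-7392) = 2464)
o*a = 2464*(-1) = -2464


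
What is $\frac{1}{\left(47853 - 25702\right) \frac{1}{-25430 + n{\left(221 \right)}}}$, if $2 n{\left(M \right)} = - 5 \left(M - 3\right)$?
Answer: $- \frac{25975}{22151} \approx -1.1726$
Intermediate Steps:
$n{\left(M \right)} = \frac{15}{2} - \frac{5 M}{2}$ ($n{\left(M \right)} = \frac{\left(-5\right) \left(M - 3\right)}{2} = \frac{\left(-5\right) \left(-3 + M\right)}{2} = \frac{15 - 5 M}{2} = \frac{15}{2} - \frac{5 M}{2}$)
$\frac{1}{\left(47853 - 25702\right) \frac{1}{-25430 + n{\left(221 \right)}}} = \frac{1}{\left(47853 - 25702\right) \frac{1}{-25430 + \left(\frac{15}{2} - \frac{1105}{2}\right)}} = \frac{1}{22151 \frac{1}{-25430 + \left(\frac{15}{2} - \frac{1105}{2}\right)}} = \frac{1}{22151 \frac{1}{-25430 - 545}} = \frac{1}{22151 \frac{1}{-25975}} = \frac{1}{22151 \left(- \frac{1}{25975}\right)} = \frac{1}{- \frac{22151}{25975}} = - \frac{25975}{22151}$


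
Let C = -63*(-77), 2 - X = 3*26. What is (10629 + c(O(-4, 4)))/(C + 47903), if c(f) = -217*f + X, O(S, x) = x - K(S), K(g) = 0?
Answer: 745/4058 ≈ 0.18359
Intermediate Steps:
X = -76 (X = 2 - 3*26 = 2 - 1*78 = 2 - 78 = -76)
O(S, x) = x (O(S, x) = x - 1*0 = x + 0 = x)
C = 4851
c(f) = -76 - 217*f (c(f) = -217*f - 76 = -76 - 217*f)
(10629 + c(O(-4, 4)))/(C + 47903) = (10629 + (-76 - 217*4))/(4851 + 47903) = (10629 + (-76 - 868))/52754 = (10629 - 944)*(1/52754) = 9685*(1/52754) = 745/4058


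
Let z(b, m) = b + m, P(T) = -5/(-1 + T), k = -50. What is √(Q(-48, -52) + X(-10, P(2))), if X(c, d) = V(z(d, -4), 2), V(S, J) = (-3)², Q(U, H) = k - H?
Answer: √11 ≈ 3.3166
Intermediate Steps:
Q(U, H) = -50 - H
V(S, J) = 9
X(c, d) = 9
√(Q(-48, -52) + X(-10, P(2))) = √((-50 - 1*(-52)) + 9) = √((-50 + 52) + 9) = √(2 + 9) = √11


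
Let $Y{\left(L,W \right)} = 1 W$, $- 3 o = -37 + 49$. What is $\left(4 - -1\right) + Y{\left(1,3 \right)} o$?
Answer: $-7$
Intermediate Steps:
$o = -4$ ($o = - \frac{-37 + 49}{3} = \left(- \frac{1}{3}\right) 12 = -4$)
$Y{\left(L,W \right)} = W$
$\left(4 - -1\right) + Y{\left(1,3 \right)} o = \left(4 - -1\right) + 3 \left(-4\right) = \left(4 + 1\right) - 12 = 5 - 12 = -7$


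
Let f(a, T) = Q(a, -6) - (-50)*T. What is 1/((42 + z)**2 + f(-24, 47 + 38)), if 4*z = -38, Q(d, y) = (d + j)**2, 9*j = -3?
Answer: 36/212341 ≈ 0.00016954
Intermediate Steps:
j = -1/3 (j = (1/9)*(-3) = -1/3 ≈ -0.33333)
Q(d, y) = (-1/3 + d)**2 (Q(d, y) = (d - 1/3)**2 = (-1/3 + d)**2)
z = -19/2 (z = (1/4)*(-38) = -19/2 ≈ -9.5000)
f(a, T) = 50*T + (-1 + 3*a)**2/9 (f(a, T) = (-1 + 3*a)**2/9 - (-50)*T = (-1 + 3*a)**2/9 + 50*T = 50*T + (-1 + 3*a)**2/9)
1/((42 + z)**2 + f(-24, 47 + 38)) = 1/((42 - 19/2)**2 + (50*(47 + 38) + (-1 + 3*(-24))**2/9)) = 1/((65/2)**2 + (50*85 + (-1 - 72)**2/9)) = 1/(4225/4 + (4250 + (1/9)*(-73)**2)) = 1/(4225/4 + (4250 + (1/9)*5329)) = 1/(4225/4 + (4250 + 5329/9)) = 1/(4225/4 + 43579/9) = 1/(212341/36) = 36/212341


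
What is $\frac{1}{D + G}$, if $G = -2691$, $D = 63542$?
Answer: $\frac{1}{60851} \approx 1.6434 \cdot 10^{-5}$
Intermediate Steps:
$\frac{1}{D + G} = \frac{1}{63542 - 2691} = \frac{1}{60851}$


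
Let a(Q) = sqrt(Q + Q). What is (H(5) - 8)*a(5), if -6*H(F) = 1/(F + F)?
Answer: -481*sqrt(10)/60 ≈ -25.351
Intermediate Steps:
a(Q) = sqrt(2)*sqrt(Q) (a(Q) = sqrt(2*Q) = sqrt(2)*sqrt(Q))
H(F) = -1/(12*F) (H(F) = -1/(6*(F + F)) = -1/(2*F)/6 = -1/(12*F))
(H(5) - 8)*a(5) = (-1/12/5 - 8)*(sqrt(2)*sqrt(5)) = (-1/12*1/5 - 8)*sqrt(10) = (-1/60 - 8)*sqrt(10) = -481*sqrt(10)/60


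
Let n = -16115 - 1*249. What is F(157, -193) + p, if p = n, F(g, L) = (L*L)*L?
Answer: -7205421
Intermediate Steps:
F(g, L) = L³ (F(g, L) = L²*L = L³)
n = -16364 (n = -16115 - 249 = -16364)
p = -16364
F(157, -193) + p = (-193)³ - 16364 = -7189057 - 16364 = -7205421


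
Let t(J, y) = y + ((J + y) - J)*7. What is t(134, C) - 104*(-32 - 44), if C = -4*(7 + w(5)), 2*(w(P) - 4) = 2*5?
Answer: 7392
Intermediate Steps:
w(P) = 9 (w(P) = 4 + (2*5)/2 = 4 + (½)*10 = 4 + 5 = 9)
C = -64 (C = -4*(7 + 9) = -4*16 = -64)
t(J, y) = 8*y (t(J, y) = y + y*7 = y + 7*y = 8*y)
t(134, C) - 104*(-32 - 44) = 8*(-64) - 104*(-32 - 44) = -512 - 104*(-76) = -512 + 7904 = 7392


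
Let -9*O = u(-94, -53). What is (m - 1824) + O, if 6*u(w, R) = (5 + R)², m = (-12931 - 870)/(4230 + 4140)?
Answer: -15637801/8370 ≈ -1868.3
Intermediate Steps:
m = -13801/8370 ≈ -1.6489
u(w, R) = (5 + R)²/6
O = -128/3 (O = -(5 - 53)²/54 = -(-48)²/54 = -2304/54 = -⅑*384 = -128/3 ≈ -42.667)
(m - 1824) + O = (-13801/8370 - 1824) - 128/3 = -15280681/8370 - 128/3 = -15637801/8370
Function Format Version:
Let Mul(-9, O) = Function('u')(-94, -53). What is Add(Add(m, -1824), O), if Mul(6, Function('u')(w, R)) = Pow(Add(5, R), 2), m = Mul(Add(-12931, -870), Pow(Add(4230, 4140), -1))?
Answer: Rational(-15637801, 8370) ≈ -1868.3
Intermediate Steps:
m = Rational(-13801, 8370) (m = Mul(-13801, Pow(8370, -1)) = Mul(-13801, Rational(1, 8370)) = Rational(-13801, 8370) ≈ -1.6489)
Function('u')(w, R) = Mul(Rational(1, 6), Pow(Add(5, R), 2))
O = Rational(-128, 3) (O = Mul(Rational(-1, 9), Mul(Rational(1, 6), Pow(Add(5, -53), 2))) = Mul(Rational(-1, 9), Mul(Rational(1, 6), Pow(-48, 2))) = Mul(Rational(-1, 9), Mul(Rational(1, 6), 2304)) = Mul(Rational(-1, 9), 384) = Rational(-128, 3) ≈ -42.667)
Add(Add(m, -1824), O) = Add(Add(Rational(-13801, 8370), -1824), Rational(-128, 3)) = Add(Rational(-15280681, 8370), Rational(-128, 3)) = Rational(-15637801, 8370)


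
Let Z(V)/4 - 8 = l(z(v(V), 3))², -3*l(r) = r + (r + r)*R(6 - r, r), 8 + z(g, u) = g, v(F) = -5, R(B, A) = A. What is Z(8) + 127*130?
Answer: 571378/9 ≈ 63486.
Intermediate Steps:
z(g, u) = -8 + g
l(r) = -2*r²/3 - r/3 (l(r) = -(r + (r + r)*r)/3 = -(r + (2*r)*r)/3 = -(r + 2*r²)/3 = -2*r²/3 - r/3)
Z(V) = 422788/9 (Z(V) = 32 + 4*(-(-8 - 5)*(1 + 2*(-8 - 5))/3)² = 32 + 4*(-⅓*(-13)*(1 + 2*(-13)))² = 32 + 4*(-⅓*(-13)*(1 - 26))² = 32 + 4*(-⅓*(-13)*(-25))² = 32 + 4*(-325/3)² = 32 + 4*(105625/9) = 32 + 422500/9 = 422788/9)
Z(8) + 127*130 = 422788/9 + 127*130 = 422788/9 + 16510 = 571378/9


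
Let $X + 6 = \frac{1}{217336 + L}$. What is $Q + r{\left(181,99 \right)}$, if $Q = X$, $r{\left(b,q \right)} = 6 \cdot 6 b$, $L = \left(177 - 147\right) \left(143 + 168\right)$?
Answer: $\frac{1475595661}{226666} \approx 6510.0$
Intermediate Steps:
$L = 9330$ ($L = 30 \cdot 311 = 9330$)
$r{\left(b,q \right)} = 36 b$
$X = - \frac{1359995}{226666}$ ($X = -6 + \frac{1}{217336 + 9330} = -6 + \frac{1}{226666} = - \frac{1359995}{226666} \approx -6.0$)
$Q = - \frac{1359995}{226666} \approx -6.0$
$Q + r{\left(181,99 \right)} = - \frac{1359995}{226666} + 36 \cdot 181 = - \frac{1359995}{226666} + 6516 = \frac{1475595661}{226666}$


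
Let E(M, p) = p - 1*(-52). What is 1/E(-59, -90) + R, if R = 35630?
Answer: 1353939/38 ≈ 35630.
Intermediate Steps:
E(M, p) = 52 + p (E(M, p) = p + 52 = 52 + p)
1/E(-59, -90) + R = 1/(52 - 90) + 35630 = 1/(-38) + 35630 = -1/38 + 35630 = 1353939/38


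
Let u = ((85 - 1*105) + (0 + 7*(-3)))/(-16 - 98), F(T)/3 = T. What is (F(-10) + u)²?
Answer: 11417641/12996 ≈ 878.55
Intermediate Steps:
F(T) = 3*T
u = 41/114 (u = ((85 - 105) + (0 - 21))/(-114) = (-20 - 21)*(-1/114) = -41*(-1/114) = 41/114 ≈ 0.35965)
(F(-10) + u)² = (3*(-10) + 41/114)² = (-30 + 41/114)² = (-3379/114)² = 11417641/12996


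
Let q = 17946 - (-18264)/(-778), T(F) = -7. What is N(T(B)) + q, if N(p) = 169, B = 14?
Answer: 7037603/389 ≈ 18092.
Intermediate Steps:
q = 6971862/389 (q = 17946 - (-18264)*(-1)/778 = 17946 - 1*9132/389 = 17946 - 9132/389 = 6971862/389 ≈ 17923.)
N(T(B)) + q = 169 + 6971862/389 = 7037603/389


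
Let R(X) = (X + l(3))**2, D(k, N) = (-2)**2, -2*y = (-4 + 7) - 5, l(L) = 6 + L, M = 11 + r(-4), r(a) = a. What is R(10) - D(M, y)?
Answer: 357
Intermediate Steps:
M = 7 (M = 11 - 4 = 7)
y = 1 (y = -((-4 + 7) - 5)/2 = -(3 - 5)/2 = -1/2*(-2) = 1)
D(k, N) = 4
R(X) = (9 + X)**2 (R(X) = (X + (6 + 3))**2 = (X + 9)**2 = (9 + X)**2)
R(10) - D(M, y) = (9 + 10)**2 - 1*4 = 19**2 - 4 = 361 - 4 = 357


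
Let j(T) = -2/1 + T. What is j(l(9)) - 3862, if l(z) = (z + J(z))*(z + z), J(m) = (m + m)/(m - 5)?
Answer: -3621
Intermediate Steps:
J(m) = 2*m/(-5 + m) (J(m) = (2*m)/(-5 + m) = 2*m/(-5 + m))
l(z) = 2*z*(z + 2*z/(-5 + z)) (l(z) = (z + 2*z/(-5 + z))*(z + z) = (z + 2*z/(-5 + z))*(2*z) = 2*z*(z + 2*z/(-5 + z)))
j(T) = -2 + T (j(T) = -2*1 + T = -2 + T)
j(l(9)) - 3862 = (-2 + 2*9²*(-3 + 9)/(-5 + 9)) - 3862 = (-2 + 2*81*6/4) - 3862 = (-2 + 2*81*(¼)*6) - 3862 = (-2 + 243) - 3862 = 241 - 3862 = -3621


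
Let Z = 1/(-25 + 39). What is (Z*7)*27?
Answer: 27/2 ≈ 13.500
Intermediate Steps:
Z = 1/14 ≈ 0.071429
(Z*7)*27 = ((1/14)*7)*27 = (½)*27 = 27/2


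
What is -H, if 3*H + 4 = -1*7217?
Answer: 2407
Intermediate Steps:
H = -2407 (H = -4/3 + (-1*7217)/3 = -4/3 + (⅓)*(-7217) = -4/3 - 7217/3 = -2407)
-H = -1*(-2407) = 2407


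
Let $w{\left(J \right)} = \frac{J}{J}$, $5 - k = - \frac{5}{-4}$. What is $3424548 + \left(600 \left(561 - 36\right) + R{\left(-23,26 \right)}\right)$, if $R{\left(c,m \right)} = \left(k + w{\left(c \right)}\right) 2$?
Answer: $\frac{7479115}{2} \approx 3.7396 \cdot 10^{6}$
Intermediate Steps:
$k = \frac{15}{4}$ ($k = 5 - - \frac{5}{-4} = 5 - \left(-5\right) \left(- \frac{1}{4}\right) = 5 - \frac{5}{4} = \frac{15}{4} \approx 3.75$)
$w{\left(J \right)} = 1$
$R{\left(c,m \right)} = \frac{19}{2}$ ($R{\left(c,m \right)} = \left(\frac{15}{4} + 1\right) 2 = \frac{19}{4} \cdot 2 = \frac{19}{2}$)
$3424548 + \left(600 \left(561 - 36\right) + R{\left(-23,26 \right)}\right) = 3424548 + \left(600 \left(561 - 36\right) + \frac{19}{2}\right) = 3424548 + \left(600 \cdot 525 + \frac{19}{2}\right) = 3424548 + \left(315000 + \frac{19}{2}\right) = 3424548 + \frac{630019}{2} = \frac{7479115}{2}$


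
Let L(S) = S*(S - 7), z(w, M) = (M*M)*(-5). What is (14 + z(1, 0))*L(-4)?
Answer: 616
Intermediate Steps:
z(w, M) = -5*M² (z(w, M) = M²*(-5) = -5*M²)
L(S) = S*(-7 + S)
(14 + z(1, 0))*L(-4) = (14 - 5*0²)*(-4*(-7 - 4)) = (14 - 5*0)*(-4*(-11)) = (14 + 0)*44 = 14*44 = 616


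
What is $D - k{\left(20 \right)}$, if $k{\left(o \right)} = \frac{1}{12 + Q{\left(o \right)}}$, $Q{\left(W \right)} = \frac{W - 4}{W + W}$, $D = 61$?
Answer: $\frac{3777}{62} \approx 60.919$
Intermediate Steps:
$Q{\left(W \right)} = \frac{-4 + W}{2 W}$
$k{\left(o \right)} = \frac{1}{12 + \frac{-4 + o}{2 o}}$
$D - k{\left(20 \right)} = 61 - 2 \cdot 20 \frac{1}{-4 + 25 \cdot 20} = 61 - 2 \cdot 20 \frac{1}{-4 + 500} = 61 - 2 \cdot 20 \cdot \frac{1}{496} = 61 - \frac{5}{62} = \frac{3777}{62}$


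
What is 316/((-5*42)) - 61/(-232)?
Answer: -30251/24360 ≈ -1.2418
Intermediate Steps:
316/((-5*42)) - 61/(-232) = 316/(-210) - 61*(-1/232) = 316*(-1/210) + 61/232 = -158/105 + 61/232 = -30251/24360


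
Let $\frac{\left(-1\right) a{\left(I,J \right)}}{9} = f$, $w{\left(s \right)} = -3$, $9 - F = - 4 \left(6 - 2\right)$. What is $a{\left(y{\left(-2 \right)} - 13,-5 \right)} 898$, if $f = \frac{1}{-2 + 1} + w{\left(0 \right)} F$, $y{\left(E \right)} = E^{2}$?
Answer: $614232$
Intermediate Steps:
$F = 25$ ($F = 9 - - 4 \left(6 - 2\right) = 9 - \left(-4\right) 4 = 9 - -16 = 9 + 16 = 25$)
$f = -76$ ($f = \frac{1}{-2 + 1} - 75 = \frac{1}{-1} - 75 = -1 - 75 = -76$)
$a{\left(I,J \right)} = 684$ ($a{\left(I,J \right)} = \left(-9\right) \left(-76\right) = 684$)
$a{\left(y{\left(-2 \right)} - 13,-5 \right)} 898 = 684 \cdot 898 = 614232$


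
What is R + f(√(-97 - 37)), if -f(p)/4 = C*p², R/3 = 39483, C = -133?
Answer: 47161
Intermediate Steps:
R = 118449 (R = 3*39483 = 118449)
f(p) = 532*p² (f(p) = -(-532)*p² = 532*p²)
R + f(√(-97 - 37)) = 118449 + 532*(√(-97 - 37))² = 118449 + 532*(√(-134))² = 118449 + 532*(I*√134)² = 118449 + 532*(-134) = 118449 - 71288 = 47161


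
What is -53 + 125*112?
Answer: 13947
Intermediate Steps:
-53 + 125*112 = -53 + 14000 = 13947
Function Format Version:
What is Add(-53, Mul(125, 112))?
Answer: 13947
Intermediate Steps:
Add(-53, Mul(125, 112)) = Add(-53, 14000) = 13947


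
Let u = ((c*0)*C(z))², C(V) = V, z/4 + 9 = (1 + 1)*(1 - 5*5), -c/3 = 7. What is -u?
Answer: 0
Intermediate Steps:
c = -21 (c = -3*7 = -21)
z = -228 (z = -36 + 4*((1 + 1)*(1 - 5*5)) = -36 + 4*(2*(1 - 25)) = -36 + 4*(2*(-24)) = -36 + 4*(-48) = -36 - 192 = -228)
u = 0 (u = (-21*0*(-228))² = (0*(-228))² = 0² = 0)
-u = -1*0 = 0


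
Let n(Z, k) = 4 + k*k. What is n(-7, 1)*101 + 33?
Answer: 538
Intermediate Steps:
n(Z, k) = 4 + k**2
n(-7, 1)*101 + 33 = (4 + 1**2)*101 + 33 = (4 + 1)*101 + 33 = 5*101 + 33 = 505 + 33 = 538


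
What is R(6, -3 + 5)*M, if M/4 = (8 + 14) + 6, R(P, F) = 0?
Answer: 0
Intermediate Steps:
M = 112 (M = 4*((8 + 14) + 6) = 4*(22 + 6) = 4*28 = 112)
R(6, -3 + 5)*M = 0*112 = 0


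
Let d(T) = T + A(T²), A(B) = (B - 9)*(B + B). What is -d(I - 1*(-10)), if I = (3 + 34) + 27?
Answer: -59874658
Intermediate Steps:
A(B) = 2*B*(-9 + B) (A(B) = (-9 + B)*(2*B) = 2*B*(-9 + B))
I = 64 (I = 37 + 27 = 64)
d(T) = T + 2*T²*(-9 + T²)
-d(I - 1*(-10)) = -(64 - 1*(-10))*(1 + 2*(64 - 1*(-10))*(-9 + (64 - 1*(-10))²)) = -(64 + 10)*(1 + 2*(64 + 10)*(-9 + (64 + 10)²)) = -74*(1 + 2*74*(-9 + 74²)) = -74*(1 + 2*74*(-9 + 5476)) = -74*(1 + 2*74*5467) = -74*(1 + 809116) = -74*809117 = -1*59874658 = -59874658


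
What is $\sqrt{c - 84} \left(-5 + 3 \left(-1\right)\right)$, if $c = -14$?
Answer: $- 56 i \sqrt{2} \approx - 79.196 i$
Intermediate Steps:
$\sqrt{c - 84} \left(-5 + 3 \left(-1\right)\right) = \sqrt{-14 - 84} \left(-5 + 3 \left(-1\right)\right) = \sqrt{-98} \left(-5 - 3\right) = 7 i \sqrt{2} \left(-8\right) = - 56 i \sqrt{2}$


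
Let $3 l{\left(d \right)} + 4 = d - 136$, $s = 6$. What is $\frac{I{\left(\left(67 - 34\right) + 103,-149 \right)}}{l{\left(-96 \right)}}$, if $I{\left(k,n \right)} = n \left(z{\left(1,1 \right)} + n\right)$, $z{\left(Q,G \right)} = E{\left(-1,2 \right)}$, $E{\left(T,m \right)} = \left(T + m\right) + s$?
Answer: $- \frac{31737}{118} \approx -268.96$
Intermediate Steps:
$E{\left(T,m \right)} = 6 + T + m$ ($E{\left(T,m \right)} = \left(T + m\right) + 6 = 6 + T + m$)
$z{\left(Q,G \right)} = 7$ ($z{\left(Q,G \right)} = 6 - 1 + 2 = 7$)
$I{\left(k,n \right)} = n \left(7 + n\right)$
$l{\left(d \right)} = - \frac{140}{3} + \frac{d}{3}$ ($l{\left(d \right)} = - \frac{4}{3} + \frac{d - 136}{3} = - \frac{4}{3} + \frac{-136 + d}{3} = - \frac{4}{3} + \left(- \frac{136}{3} + \frac{d}{3}\right) = - \frac{140}{3} + \frac{d}{3}$)
$\frac{I{\left(\left(67 - 34\right) + 103,-149 \right)}}{l{\left(-96 \right)}} = \frac{\left(-149\right) \left(7 - 149\right)}{- \frac{140}{3} + \frac{1}{3} \left(-96\right)} = \frac{\left(-149\right) \left(-142\right)}{- \frac{140}{3} - 32} = \frac{21158}{- \frac{236}{3}} = 21158 \left(- \frac{3}{236}\right) = - \frac{31737}{118}$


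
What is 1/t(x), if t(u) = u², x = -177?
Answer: 1/31329 ≈ 3.1919e-5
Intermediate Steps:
1/t(x) = 1/((-177)²) = 1/31329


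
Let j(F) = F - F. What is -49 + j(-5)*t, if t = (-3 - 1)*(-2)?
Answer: -49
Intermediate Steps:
j(F) = 0
t = 8 (t = -4*(-2) = 8)
-49 + j(-5)*t = -49 + 0*8 = -49 + 0 = -49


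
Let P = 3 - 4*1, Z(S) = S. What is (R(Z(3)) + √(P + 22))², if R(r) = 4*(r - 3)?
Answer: 21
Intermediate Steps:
R(r) = -12 + 4*r (R(r) = 4*(-3 + r) = -12 + 4*r)
P = -1 (P = 3 - 4 = -1)
(R(Z(3)) + √(P + 22))² = ((-12 + 4*3) + √(-1 + 22))² = ((-12 + 12) + √21)² = (0 + √21)² = (√21)² = 21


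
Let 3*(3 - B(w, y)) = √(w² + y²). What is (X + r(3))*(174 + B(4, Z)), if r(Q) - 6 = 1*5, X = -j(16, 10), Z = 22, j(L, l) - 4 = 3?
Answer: 708 - 40*√5/3 ≈ 678.19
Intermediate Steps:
j(L, l) = 7 (j(L, l) = 4 + 3 = 7)
X = -7 (X = -1*7 = -7)
B(w, y) = 3 - √(w² + y²)/3
r(Q) = 11 (r(Q) = 6 + 1*5 = 6 + 5 = 11)
(X + r(3))*(174 + B(4, Z)) = (-7 + 11)*(174 + (3 - √(4² + 22²)/3)) = 4*(174 + (3 - √(16 + 484)/3)) = 4*(174 + (3 - 10*√5/3)) = 4*(177 - 10*√5/3) = 708 - 40*√5/3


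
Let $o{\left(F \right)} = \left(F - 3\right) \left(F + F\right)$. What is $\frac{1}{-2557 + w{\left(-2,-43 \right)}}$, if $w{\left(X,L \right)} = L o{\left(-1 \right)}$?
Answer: $- \frac{1}{2901} \approx -0.00034471$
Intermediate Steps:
$o{\left(F \right)} = 2 F \left(-3 + F\right)$ ($o{\left(F \right)} = \left(-3 + F\right) 2 F = 2 F \left(-3 + F\right)$)
$w{\left(X,L \right)} = 8 L$ ($w{\left(X,L \right)} = L 2 \left(-1\right) \left(-3 - 1\right) = L 2 \left(-1\right) \left(-4\right) = L 8 = 8 L$)
$\frac{1}{-2557 + w{\left(-2,-43 \right)}} = \frac{1}{-2557 + 8 \left(-43\right)} = \frac{1}{-2557 - 344} = \frac{1}{-2901} = - \frac{1}{2901}$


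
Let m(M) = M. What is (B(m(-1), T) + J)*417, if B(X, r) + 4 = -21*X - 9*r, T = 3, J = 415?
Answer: 168885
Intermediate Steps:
B(X, r) = -4 - 21*X - 9*r (B(X, r) = -4 + (-21*X - 9*r) = -4 - 21*X - 9*r)
(B(m(-1), T) + J)*417 = ((-4 - 21*(-1) - 9*3) + 415)*417 = ((-4 + 21 - 27) + 415)*417 = (-10 + 415)*417 = 405*417 = 168885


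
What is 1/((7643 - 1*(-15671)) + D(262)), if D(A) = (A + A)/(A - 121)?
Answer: 141/3287798 ≈ 4.2886e-5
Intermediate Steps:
D(A) = 2*A/(-121 + A) (D(A) = (2*A)/(-121 + A) = 2*A/(-121 + A))
1/((7643 - 1*(-15671)) + D(262)) = 1/((7643 - 1*(-15671)) + 2*262/(-121 + 262)) = 1/((7643 + 15671) + 2*262/141) = 1/(23314 + 2*262*(1/141)) = 1/(23314 + 524/141) = 1/(3287798/141) = 141/3287798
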